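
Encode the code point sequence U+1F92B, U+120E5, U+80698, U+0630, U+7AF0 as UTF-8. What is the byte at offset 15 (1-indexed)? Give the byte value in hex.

0xE7

1-indexed offset 15 is 0-indexed offset 14.
U+1F92B → 4-byte form F0 9F A4 AB at offsets 0–3.
U+120E5 → 4-byte form F0 92 83 A5 at offsets 4–7.
U+80698 → 4-byte form F2 80 9A 98 at offsets 8–11.
U+0630 → 2-byte form D8 B0 at offsets 12–13.
U+7AF0 → 3-byte form E7 AB B0 at offsets 14–16.
Offset 14 falls in char 5's range; it's byte 1 of E7 AB B0 = 0xE7.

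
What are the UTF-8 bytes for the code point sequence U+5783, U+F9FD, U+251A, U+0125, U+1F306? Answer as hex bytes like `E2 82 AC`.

E5 9E 83 EF A7 BD E2 94 9A C4 A5 F0 9F 8C 86

U+5783: 3-byte form → E5 9E 83.
U+F9FD: 3-byte form → EF A7 BD.
U+251A: 3-byte form → E2 94 9A.
U+0125: 2-byte form → C4 A5.
U+1F306: 4-byte form → F0 9F 8C 86.
Concatenated (15 bytes): E5 9E 83 EF A7 BD E2 94 9A C4 A5 F0 9F 8C 86.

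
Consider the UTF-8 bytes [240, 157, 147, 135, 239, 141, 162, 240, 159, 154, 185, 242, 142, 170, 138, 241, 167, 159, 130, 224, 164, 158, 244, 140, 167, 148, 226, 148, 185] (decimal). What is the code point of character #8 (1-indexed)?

Offset 0: leading byte 0xF0 = 11110000 → 4-byte char #1 = F0 9D 93 87.
Offset 4: leading byte 0xEF = 11101111 → 3-byte char #2 = EF 8D A2.
Offset 7: leading byte 0xF0 = 11110000 → 4-byte char #3 = F0 9F 9A B9.
Offset 11: leading byte 0xF2 = 11110010 → 4-byte char #4 = F2 8E AA 8A.
Offset 15: leading byte 0xF1 = 11110001 → 4-byte char #5 = F1 A7 9F 82.
Offset 19: leading byte 0xE0 = 11100000 → 3-byte char #6 = E0 A4 9E.
Offset 22: leading byte 0xF4 = 11110100 → 4-byte char #7 = F4 8C A7 94.
Offset 26: leading byte 0xE2 = 11100010 → 3-byte char #8 = E2 94 B9.
Leading byte 0xE2 = 11100010 matches 1110xxxx → 3-byte sequence.
Byte 1: 0xE2 = 11100010, payload 0010 (4 bits).
Byte 2: 0x94 = 10010100 (10xxxxxx ✓), payload 010100.
Byte 3: 0xB9 = 10111001 (10xxxxxx ✓), payload 111001.
Concatenate: 0010010100111001 = 0x2539 (16 bits → U+2539).

U+2539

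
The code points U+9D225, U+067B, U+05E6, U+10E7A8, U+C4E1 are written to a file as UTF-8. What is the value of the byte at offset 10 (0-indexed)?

U+9D225 → 4-byte form F2 9D 88 A5 at offsets 0–3.
U+067B → 2-byte form D9 BB at offsets 4–5.
U+05E6 → 2-byte form D7 A6 at offsets 6–7.
U+10E7A8 → 4-byte form F4 8E 9E A8 at offsets 8–11.
Offset 10 falls in char 4's range; it's byte 3 of F4 8E 9E A8 = 0x9E.

0x9E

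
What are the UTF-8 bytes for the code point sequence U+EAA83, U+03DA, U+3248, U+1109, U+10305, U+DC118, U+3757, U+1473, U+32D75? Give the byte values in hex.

F3 AA AA 83 CF 9A E3 89 88 E1 84 89 F0 90 8C 85 F3 9C 84 98 E3 9D 97 E1 91 B3 F0 B2 B5 B5

U+EAA83: 4-byte form → F3 AA AA 83.
U+03DA: 2-byte form → CF 9A.
U+3248: 3-byte form → E3 89 88.
U+1109: 3-byte form → E1 84 89.
U+10305: 4-byte form → F0 90 8C 85.
U+DC118: 4-byte form → F3 9C 84 98.
U+3757: 3-byte form → E3 9D 97.
U+1473: 3-byte form → E1 91 B3.
U+32D75: 4-byte form → F0 B2 B5 B5.
Concatenated (30 bytes): F3 AA AA 83 CF 9A E3 89 88 E1 84 89 F0 90 8C 85 F3 9C 84 98 E3 9D 97 E1 91 B3 F0 B2 B5 B5.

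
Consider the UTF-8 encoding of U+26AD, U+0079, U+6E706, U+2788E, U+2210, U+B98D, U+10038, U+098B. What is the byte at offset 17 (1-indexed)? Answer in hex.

1-indexed offset 17 is 0-indexed offset 16.
U+26AD → 3-byte form E2 9A AD at offsets 0–2.
U+0079 → 1-byte form 79 at offsets 3–3.
U+6E706 → 4-byte form F1 AE 9C 86 at offsets 4–7.
U+2788E → 4-byte form F0 A7 A2 8E at offsets 8–11.
U+2210 → 3-byte form E2 88 90 at offsets 12–14.
U+B98D → 3-byte form EB A6 8D at offsets 15–17.
Offset 16 falls in char 6's range; it's byte 2 of EB A6 8D = 0xA6.

0xA6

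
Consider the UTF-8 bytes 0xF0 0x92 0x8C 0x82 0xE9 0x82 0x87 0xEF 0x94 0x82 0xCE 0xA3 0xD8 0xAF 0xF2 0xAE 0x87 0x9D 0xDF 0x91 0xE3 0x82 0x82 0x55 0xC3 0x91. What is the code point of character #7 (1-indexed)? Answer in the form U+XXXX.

U+07D1

Offset 0: leading byte 0xF0 = 11110000 → 4-byte char #1 = F0 92 8C 82.
Offset 4: leading byte 0xE9 = 11101001 → 3-byte char #2 = E9 82 87.
Offset 7: leading byte 0xEF = 11101111 → 3-byte char #3 = EF 94 82.
Offset 10: leading byte 0xCE = 11001110 → 2-byte char #4 = CE A3.
Offset 12: leading byte 0xD8 = 11011000 → 2-byte char #5 = D8 AF.
Offset 14: leading byte 0xF2 = 11110010 → 4-byte char #6 = F2 AE 87 9D.
Offset 18: leading byte 0xDF = 11011111 → 2-byte char #7 = DF 91.
Leading byte 0xDF = 11011111 matches 110xxxxx → 2-byte sequence.
Byte 1: 0xDF = 11011111, payload 11111 (5 bits).
Byte 2: 0x91 = 10010001 (10xxxxxx ✓), payload 010001.
Concatenate: 11111010001 = 0x7D1 (11 bits → U+07D1).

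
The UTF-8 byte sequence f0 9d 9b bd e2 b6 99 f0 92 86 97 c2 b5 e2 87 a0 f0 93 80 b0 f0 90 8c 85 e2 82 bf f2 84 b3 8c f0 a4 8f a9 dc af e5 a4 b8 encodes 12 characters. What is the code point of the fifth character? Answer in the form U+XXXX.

U+21E0

Offset 0: leading byte 0xF0 = 11110000 → 4-byte char #1 = F0 9D 9B BD.
Offset 4: leading byte 0xE2 = 11100010 → 3-byte char #2 = E2 B6 99.
Offset 7: leading byte 0xF0 = 11110000 → 4-byte char #3 = F0 92 86 97.
Offset 11: leading byte 0xC2 = 11000010 → 2-byte char #4 = C2 B5.
Offset 13: leading byte 0xE2 = 11100010 → 3-byte char #5 = E2 87 A0.
Leading byte 0xE2 = 11100010 matches 1110xxxx → 3-byte sequence.
Byte 1: 0xE2 = 11100010, payload 0010 (4 bits).
Byte 2: 0x87 = 10000111 (10xxxxxx ✓), payload 000111.
Byte 3: 0xA0 = 10100000 (10xxxxxx ✓), payload 100000.
Concatenate: 0010000111100000 = 0x21E0 (16 bits → U+21E0).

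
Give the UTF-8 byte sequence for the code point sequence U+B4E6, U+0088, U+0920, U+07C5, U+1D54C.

EB 93 A6 C2 88 E0 A4 A0 DF 85 F0 9D 95 8C

U+B4E6: 3-byte form → EB 93 A6.
U+0088: 2-byte form → C2 88.
U+0920: 3-byte form → E0 A4 A0.
U+07C5: 2-byte form → DF 85.
U+1D54C: 4-byte form → F0 9D 95 8C.
Concatenated (14 bytes): EB 93 A6 C2 88 E0 A4 A0 DF 85 F0 9D 95 8C.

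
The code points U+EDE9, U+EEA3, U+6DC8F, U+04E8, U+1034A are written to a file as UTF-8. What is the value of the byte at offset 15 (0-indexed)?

0x8A

U+EDE9 → 3-byte form EE B7 A9 at offsets 0–2.
U+EEA3 → 3-byte form EE BA A3 at offsets 3–5.
U+6DC8F → 4-byte form F1 AD B2 8F at offsets 6–9.
U+04E8 → 2-byte form D3 A8 at offsets 10–11.
U+1034A → 4-byte form F0 90 8D 8A at offsets 12–15.
Offset 15 falls in char 5's range; it's byte 4 of F0 90 8D 8A = 0x8A.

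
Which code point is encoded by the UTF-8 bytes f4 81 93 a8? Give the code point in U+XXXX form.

Leading byte 0xF4 = 11110100 matches 11110xxx → 4-byte sequence.
Byte 1: 0xF4 = 11110100, payload 100 (3 bits).
Byte 2: 0x81 = 10000001 (10xxxxxx ✓), payload 000001.
Byte 3: 0x93 = 10010011 (10xxxxxx ✓), payload 010011.
Byte 4: 0xA8 = 10101000 (10xxxxxx ✓), payload 101000.
Concatenate: 100000001010011101000 = 0x1014E8 (21 bits → U+1014E8).

U+1014E8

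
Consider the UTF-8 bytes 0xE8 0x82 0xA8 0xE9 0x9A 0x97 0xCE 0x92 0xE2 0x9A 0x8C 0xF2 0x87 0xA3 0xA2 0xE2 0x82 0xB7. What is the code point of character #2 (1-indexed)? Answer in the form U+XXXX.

U+9697

Offset 0: leading byte 0xE8 = 11101000 → 3-byte char #1 = E8 82 A8.
Offset 3: leading byte 0xE9 = 11101001 → 3-byte char #2 = E9 9A 97.
Leading byte 0xE9 = 11101001 matches 1110xxxx → 3-byte sequence.
Byte 1: 0xE9 = 11101001, payload 1001 (4 bits).
Byte 2: 0x9A = 10011010 (10xxxxxx ✓), payload 011010.
Byte 3: 0x97 = 10010111 (10xxxxxx ✓), payload 010111.
Concatenate: 1001011010010111 = 0x9697 (16 bits → U+9697).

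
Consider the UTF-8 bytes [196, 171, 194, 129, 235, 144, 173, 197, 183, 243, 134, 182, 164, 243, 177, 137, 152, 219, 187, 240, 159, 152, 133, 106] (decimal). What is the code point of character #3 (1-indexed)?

Offset 0: leading byte 0xC4 = 11000100 → 2-byte char #1 = C4 AB.
Offset 2: leading byte 0xC2 = 11000010 → 2-byte char #2 = C2 81.
Offset 4: leading byte 0xEB = 11101011 → 3-byte char #3 = EB 90 AD.
Leading byte 0xEB = 11101011 matches 1110xxxx → 3-byte sequence.
Byte 1: 0xEB = 11101011, payload 1011 (4 bits).
Byte 2: 0x90 = 10010000 (10xxxxxx ✓), payload 010000.
Byte 3: 0xAD = 10101101 (10xxxxxx ✓), payload 101101.
Concatenate: 1011010000101101 = 0xB42D (16 bits → U+B42D).

U+B42D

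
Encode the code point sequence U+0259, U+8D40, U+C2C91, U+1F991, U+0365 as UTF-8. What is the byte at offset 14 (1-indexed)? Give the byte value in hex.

1-indexed offset 14 is 0-indexed offset 13.
U+0259 → 2-byte form C9 99 at offsets 0–1.
U+8D40 → 3-byte form E8 B5 80 at offsets 2–4.
U+C2C91 → 4-byte form F3 82 B2 91 at offsets 5–8.
U+1F991 → 4-byte form F0 9F A6 91 at offsets 9–12.
U+0365 → 2-byte form CD A5 at offsets 13–14.
Offset 13 falls in char 5's range; it's byte 1 of CD A5 = 0xCD.

0xCD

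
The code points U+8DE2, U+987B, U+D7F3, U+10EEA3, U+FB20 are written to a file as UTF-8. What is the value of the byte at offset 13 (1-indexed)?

0xA3

1-indexed offset 13 is 0-indexed offset 12.
U+8DE2 → 3-byte form E8 B7 A2 at offsets 0–2.
U+987B → 3-byte form E9 A1 BB at offsets 3–5.
U+D7F3 → 3-byte form ED 9F B3 at offsets 6–8.
U+10EEA3 → 4-byte form F4 8E BA A3 at offsets 9–12.
Offset 12 falls in char 4's range; it's byte 4 of F4 8E BA A3 = 0xA3.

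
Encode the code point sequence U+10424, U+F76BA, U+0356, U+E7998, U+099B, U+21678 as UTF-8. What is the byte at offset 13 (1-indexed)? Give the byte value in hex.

1-indexed offset 13 is 0-indexed offset 12.
U+10424 → 4-byte form F0 90 90 A4 at offsets 0–3.
U+F76BA → 4-byte form F3 B7 9A BA at offsets 4–7.
U+0356 → 2-byte form CD 96 at offsets 8–9.
U+E7998 → 4-byte form F3 A7 A6 98 at offsets 10–13.
Offset 12 falls in char 4's range; it's byte 3 of F3 A7 A6 98 = 0xA6.

0xA6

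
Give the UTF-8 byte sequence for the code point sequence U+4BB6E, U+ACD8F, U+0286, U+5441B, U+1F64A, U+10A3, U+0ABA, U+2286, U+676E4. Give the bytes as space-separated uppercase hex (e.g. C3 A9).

U+4BB6E: 4-byte form → F1 8B AD AE.
U+ACD8F: 4-byte form → F2 AC B6 8F.
U+0286: 2-byte form → CA 86.
U+5441B: 4-byte form → F1 94 90 9B.
U+1F64A: 4-byte form → F0 9F 99 8A.
U+10A3: 3-byte form → E1 82 A3.
U+0ABA: 3-byte form → E0 AA BA.
U+2286: 3-byte form → E2 8A 86.
U+676E4: 4-byte form → F1 A7 9B A4.
Concatenated (31 bytes): F1 8B AD AE F2 AC B6 8F CA 86 F1 94 90 9B F0 9F 99 8A E1 82 A3 E0 AA BA E2 8A 86 F1 A7 9B A4.

F1 8B AD AE F2 AC B6 8F CA 86 F1 94 90 9B F0 9F 99 8A E1 82 A3 E0 AA BA E2 8A 86 F1 A7 9B A4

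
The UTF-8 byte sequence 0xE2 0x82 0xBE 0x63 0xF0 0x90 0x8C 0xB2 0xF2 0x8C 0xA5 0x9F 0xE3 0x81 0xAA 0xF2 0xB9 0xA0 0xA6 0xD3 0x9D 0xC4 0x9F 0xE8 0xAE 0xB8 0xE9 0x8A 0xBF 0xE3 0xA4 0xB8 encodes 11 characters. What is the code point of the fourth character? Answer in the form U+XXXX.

U+8C95F

Offset 0: leading byte 0xE2 = 11100010 → 3-byte char #1 = E2 82 BE.
Offset 3: leading byte 0x63 = 01100011 → 1-byte char #2 = 63.
Offset 4: leading byte 0xF0 = 11110000 → 4-byte char #3 = F0 90 8C B2.
Offset 8: leading byte 0xF2 = 11110010 → 4-byte char #4 = F2 8C A5 9F.
Leading byte 0xF2 = 11110010 matches 11110xxx → 4-byte sequence.
Byte 1: 0xF2 = 11110010, payload 010 (3 bits).
Byte 2: 0x8C = 10001100 (10xxxxxx ✓), payload 001100.
Byte 3: 0xA5 = 10100101 (10xxxxxx ✓), payload 100101.
Byte 4: 0x9F = 10011111 (10xxxxxx ✓), payload 011111.
Concatenate: 010001100100101011111 = 0x8C95F (21 bits → U+8C95F).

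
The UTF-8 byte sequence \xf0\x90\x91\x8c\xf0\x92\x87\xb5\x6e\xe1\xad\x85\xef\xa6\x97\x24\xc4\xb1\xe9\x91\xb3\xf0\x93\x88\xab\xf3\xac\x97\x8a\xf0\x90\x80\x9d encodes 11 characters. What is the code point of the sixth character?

U+0024

Offset 0: leading byte 0xF0 = 11110000 → 4-byte char #1 = F0 90 91 8C.
Offset 4: leading byte 0xF0 = 11110000 → 4-byte char #2 = F0 92 87 B5.
Offset 8: leading byte 0x6E = 01101110 → 1-byte char #3 = 6E.
Offset 9: leading byte 0xE1 = 11100001 → 3-byte char #4 = E1 AD 85.
Offset 12: leading byte 0xEF = 11101111 → 3-byte char #5 = EF A6 97.
Offset 15: leading byte 0x24 = 00100100 → 1-byte char #6 = 24.
Leading byte 0x24 = 00100100 matches 0xxxxxxx → 1-byte sequence.
Byte 1: 0x24 = 00100100, payload 0100100 (7 bits).
Concatenate: 0100100 = 0x24 (7 bits → U+0024).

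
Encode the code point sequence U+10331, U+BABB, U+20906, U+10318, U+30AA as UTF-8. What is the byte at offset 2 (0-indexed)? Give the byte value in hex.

U+10331 → 4-byte form F0 90 8C B1 at offsets 0–3.
Offset 2 falls in char 1's range; it's byte 3 of F0 90 8C B1 = 0x8C.

0x8C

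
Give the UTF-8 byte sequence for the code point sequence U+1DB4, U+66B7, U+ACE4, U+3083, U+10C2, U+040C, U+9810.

E1 B6 B4 E6 9A B7 EA B3 A4 E3 82 83 E1 83 82 D0 8C E9 A0 90

U+1DB4: 3-byte form → E1 B6 B4.
U+66B7: 3-byte form → E6 9A B7.
U+ACE4: 3-byte form → EA B3 A4.
U+3083: 3-byte form → E3 82 83.
U+10C2: 3-byte form → E1 83 82.
U+040C: 2-byte form → D0 8C.
U+9810: 3-byte form → E9 A0 90.
Concatenated (20 bytes): E1 B6 B4 E6 9A B7 EA B3 A4 E3 82 83 E1 83 82 D0 8C E9 A0 90.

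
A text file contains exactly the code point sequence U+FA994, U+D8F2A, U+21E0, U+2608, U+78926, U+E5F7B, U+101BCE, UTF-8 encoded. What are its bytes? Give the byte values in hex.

F3 BA A6 94 F3 98 BC AA E2 87 A0 E2 98 88 F1 B8 A4 A6 F3 A5 BD BB F4 81 AF 8E

U+FA994: 4-byte form → F3 BA A6 94.
U+D8F2A: 4-byte form → F3 98 BC AA.
U+21E0: 3-byte form → E2 87 A0.
U+2608: 3-byte form → E2 98 88.
U+78926: 4-byte form → F1 B8 A4 A6.
U+E5F7B: 4-byte form → F3 A5 BD BB.
U+101BCE: 4-byte form → F4 81 AF 8E.
Concatenated (26 bytes): F3 BA A6 94 F3 98 BC AA E2 87 A0 E2 98 88 F1 B8 A4 A6 F3 A5 BD BB F4 81 AF 8E.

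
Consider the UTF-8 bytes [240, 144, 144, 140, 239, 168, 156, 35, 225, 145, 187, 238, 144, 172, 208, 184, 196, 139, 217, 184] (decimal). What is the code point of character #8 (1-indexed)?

U+0678

Offset 0: leading byte 0xF0 = 11110000 → 4-byte char #1 = F0 90 90 8C.
Offset 4: leading byte 0xEF = 11101111 → 3-byte char #2 = EF A8 9C.
Offset 7: leading byte 0x23 = 00100011 → 1-byte char #3 = 23.
Offset 8: leading byte 0xE1 = 11100001 → 3-byte char #4 = E1 91 BB.
Offset 11: leading byte 0xEE = 11101110 → 3-byte char #5 = EE 90 AC.
Offset 14: leading byte 0xD0 = 11010000 → 2-byte char #6 = D0 B8.
Offset 16: leading byte 0xC4 = 11000100 → 2-byte char #7 = C4 8B.
Offset 18: leading byte 0xD9 = 11011001 → 2-byte char #8 = D9 B8.
Leading byte 0xD9 = 11011001 matches 110xxxxx → 2-byte sequence.
Byte 1: 0xD9 = 11011001, payload 11001 (5 bits).
Byte 2: 0xB8 = 10111000 (10xxxxxx ✓), payload 111000.
Concatenate: 11001111000 = 0x678 (11 bits → U+0678).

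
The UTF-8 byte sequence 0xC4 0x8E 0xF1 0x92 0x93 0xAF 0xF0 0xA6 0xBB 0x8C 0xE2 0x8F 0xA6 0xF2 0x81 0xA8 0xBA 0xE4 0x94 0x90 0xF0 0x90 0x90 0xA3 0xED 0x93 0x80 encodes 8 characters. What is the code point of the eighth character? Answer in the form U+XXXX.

Offset 0: leading byte 0xC4 = 11000100 → 2-byte char #1 = C4 8E.
Offset 2: leading byte 0xF1 = 11110001 → 4-byte char #2 = F1 92 93 AF.
Offset 6: leading byte 0xF0 = 11110000 → 4-byte char #3 = F0 A6 BB 8C.
Offset 10: leading byte 0xE2 = 11100010 → 3-byte char #4 = E2 8F A6.
Offset 13: leading byte 0xF2 = 11110010 → 4-byte char #5 = F2 81 A8 BA.
Offset 17: leading byte 0xE4 = 11100100 → 3-byte char #6 = E4 94 90.
Offset 20: leading byte 0xF0 = 11110000 → 4-byte char #7 = F0 90 90 A3.
Offset 24: leading byte 0xED = 11101101 → 3-byte char #8 = ED 93 80.
Leading byte 0xED = 11101101 matches 1110xxxx → 3-byte sequence.
Byte 1: 0xED = 11101101, payload 1101 (4 bits).
Byte 2: 0x93 = 10010011 (10xxxxxx ✓), payload 010011.
Byte 3: 0x80 = 10000000 (10xxxxxx ✓), payload 000000.
Concatenate: 1101010011000000 = 0xD4C0 (16 bits → U+D4C0).

U+D4C0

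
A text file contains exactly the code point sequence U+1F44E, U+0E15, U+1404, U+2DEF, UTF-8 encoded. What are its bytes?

F0 9F 91 8E E0 B8 95 E1 90 84 E2 B7 AF

U+1F44E: 4-byte form → F0 9F 91 8E.
U+0E15: 3-byte form → E0 B8 95.
U+1404: 3-byte form → E1 90 84.
U+2DEF: 3-byte form → E2 B7 AF.
Concatenated (13 bytes): F0 9F 91 8E E0 B8 95 E1 90 84 E2 B7 AF.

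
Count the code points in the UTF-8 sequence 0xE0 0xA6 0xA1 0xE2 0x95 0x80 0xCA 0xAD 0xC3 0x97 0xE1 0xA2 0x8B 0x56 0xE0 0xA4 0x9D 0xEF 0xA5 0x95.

8

Byte at offset 0: 0xE0 = 11100000 → 3-byte char (#1). Advance 3.
Byte at offset 3: 0xE2 = 11100010 → 3-byte char (#2). Advance 3.
Byte at offset 6: 0xCA = 11001010 → 2-byte char (#3). Advance 2.
Byte at offset 8: 0xC3 = 11000011 → 2-byte char (#4). Advance 2.
Byte at offset 10: 0xE1 = 11100001 → 3-byte char (#5). Advance 3.
Byte at offset 13: 0x56 = 01010110 → 1-byte char (#6). Advance 1.
Byte at offset 14: 0xE0 = 11100000 → 3-byte char (#7). Advance 3.
Byte at offset 17: 0xEF = 11101111 → 3-byte char (#8). Advance 3.
Reached end at offset 20 after 8 code points.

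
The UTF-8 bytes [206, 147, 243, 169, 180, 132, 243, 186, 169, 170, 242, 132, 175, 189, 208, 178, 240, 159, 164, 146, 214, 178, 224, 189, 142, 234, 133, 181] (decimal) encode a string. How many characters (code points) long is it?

Byte at offset 0: 0xCE = 11001110 → 2-byte char (#1). Advance 2.
Byte at offset 2: 0xF3 = 11110011 → 4-byte char (#2). Advance 4.
Byte at offset 6: 0xF3 = 11110011 → 4-byte char (#3). Advance 4.
Byte at offset 10: 0xF2 = 11110010 → 4-byte char (#4). Advance 4.
Byte at offset 14: 0xD0 = 11010000 → 2-byte char (#5). Advance 2.
Byte at offset 16: 0xF0 = 11110000 → 4-byte char (#6). Advance 4.
Byte at offset 20: 0xD6 = 11010110 → 2-byte char (#7). Advance 2.
Byte at offset 22: 0xE0 = 11100000 → 3-byte char (#8). Advance 3.
Byte at offset 25: 0xEA = 11101010 → 3-byte char (#9). Advance 3.
Reached end at offset 28 after 9 code points.

9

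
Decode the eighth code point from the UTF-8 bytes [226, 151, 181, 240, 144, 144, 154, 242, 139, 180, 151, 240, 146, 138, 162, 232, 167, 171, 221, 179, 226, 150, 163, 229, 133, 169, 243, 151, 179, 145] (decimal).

U+5169

Offset 0: leading byte 0xE2 = 11100010 → 3-byte char #1 = E2 97 B5.
Offset 3: leading byte 0xF0 = 11110000 → 4-byte char #2 = F0 90 90 9A.
Offset 7: leading byte 0xF2 = 11110010 → 4-byte char #3 = F2 8B B4 97.
Offset 11: leading byte 0xF0 = 11110000 → 4-byte char #4 = F0 92 8A A2.
Offset 15: leading byte 0xE8 = 11101000 → 3-byte char #5 = E8 A7 AB.
Offset 18: leading byte 0xDD = 11011101 → 2-byte char #6 = DD B3.
Offset 20: leading byte 0xE2 = 11100010 → 3-byte char #7 = E2 96 A3.
Offset 23: leading byte 0xE5 = 11100101 → 3-byte char #8 = E5 85 A9.
Leading byte 0xE5 = 11100101 matches 1110xxxx → 3-byte sequence.
Byte 1: 0xE5 = 11100101, payload 0101 (4 bits).
Byte 2: 0x85 = 10000101 (10xxxxxx ✓), payload 000101.
Byte 3: 0xA9 = 10101001 (10xxxxxx ✓), payload 101001.
Concatenate: 0101000101101001 = 0x5169 (16 bits → U+5169).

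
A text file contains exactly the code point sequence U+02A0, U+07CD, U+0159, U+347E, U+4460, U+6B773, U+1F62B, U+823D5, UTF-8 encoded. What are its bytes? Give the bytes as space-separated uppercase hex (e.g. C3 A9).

U+02A0: 2-byte form → CA A0.
U+07CD: 2-byte form → DF 8D.
U+0159: 2-byte form → C5 99.
U+347E: 3-byte form → E3 91 BE.
U+4460: 3-byte form → E4 91 A0.
U+6B773: 4-byte form → F1 AB 9D B3.
U+1F62B: 4-byte form → F0 9F 98 AB.
U+823D5: 4-byte form → F2 82 8F 95.
Concatenated (24 bytes): CA A0 DF 8D C5 99 E3 91 BE E4 91 A0 F1 AB 9D B3 F0 9F 98 AB F2 82 8F 95.

CA A0 DF 8D C5 99 E3 91 BE E4 91 A0 F1 AB 9D B3 F0 9F 98 AB F2 82 8F 95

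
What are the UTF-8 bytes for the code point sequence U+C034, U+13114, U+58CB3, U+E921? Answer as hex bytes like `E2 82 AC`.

EC 80 B4 F0 93 84 94 F1 98 B2 B3 EE A4 A1

U+C034: 3-byte form → EC 80 B4.
U+13114: 4-byte form → F0 93 84 94.
U+58CB3: 4-byte form → F1 98 B2 B3.
U+E921: 3-byte form → EE A4 A1.
Concatenated (14 bytes): EC 80 B4 F0 93 84 94 F1 98 B2 B3 EE A4 A1.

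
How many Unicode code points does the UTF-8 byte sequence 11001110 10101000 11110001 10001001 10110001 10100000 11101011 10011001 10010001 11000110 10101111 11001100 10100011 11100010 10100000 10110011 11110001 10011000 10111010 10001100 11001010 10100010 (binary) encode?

Byte at offset 0: 0xCE = 11001110 → 2-byte char (#1). Advance 2.
Byte at offset 2: 0xF1 = 11110001 → 4-byte char (#2). Advance 4.
Byte at offset 6: 0xEB = 11101011 → 3-byte char (#3). Advance 3.
Byte at offset 9: 0xC6 = 11000110 → 2-byte char (#4). Advance 2.
Byte at offset 11: 0xCC = 11001100 → 2-byte char (#5). Advance 2.
Byte at offset 13: 0xE2 = 11100010 → 3-byte char (#6). Advance 3.
Byte at offset 16: 0xF1 = 11110001 → 4-byte char (#7). Advance 4.
Byte at offset 20: 0xCA = 11001010 → 2-byte char (#8). Advance 2.
Reached end at offset 22 after 8 code points.

8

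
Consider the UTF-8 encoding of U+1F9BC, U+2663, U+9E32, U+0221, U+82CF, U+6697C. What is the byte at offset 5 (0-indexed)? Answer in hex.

0x99

U+1F9BC → 4-byte form F0 9F A6 BC at offsets 0–3.
U+2663 → 3-byte form E2 99 A3 at offsets 4–6.
Offset 5 falls in char 2's range; it's byte 2 of E2 99 A3 = 0x99.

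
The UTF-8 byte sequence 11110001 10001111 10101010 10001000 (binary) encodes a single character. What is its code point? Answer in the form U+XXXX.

U+4FA88

Leading byte 0xF1 = 11110001 matches 11110xxx → 4-byte sequence.
Byte 1: 0xF1 = 11110001, payload 001 (3 bits).
Byte 2: 0x8F = 10001111 (10xxxxxx ✓), payload 001111.
Byte 3: 0xAA = 10101010 (10xxxxxx ✓), payload 101010.
Byte 4: 0x88 = 10001000 (10xxxxxx ✓), payload 001000.
Concatenate: 001001111101010001000 = 0x4FA88 (21 bits → U+4FA88).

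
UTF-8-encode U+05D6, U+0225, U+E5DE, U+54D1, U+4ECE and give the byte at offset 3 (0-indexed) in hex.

U+05D6 → 2-byte form D7 96 at offsets 0–1.
U+0225 → 2-byte form C8 A5 at offsets 2–3.
Offset 3 falls in char 2's range; it's byte 2 of C8 A5 = 0xA5.

0xA5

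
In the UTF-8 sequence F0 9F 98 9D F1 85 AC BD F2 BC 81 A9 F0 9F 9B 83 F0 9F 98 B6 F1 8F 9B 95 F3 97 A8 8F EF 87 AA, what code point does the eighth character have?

Offset 0: leading byte 0xF0 = 11110000 → 4-byte char #1 = F0 9F 98 9D.
Offset 4: leading byte 0xF1 = 11110001 → 4-byte char #2 = F1 85 AC BD.
Offset 8: leading byte 0xF2 = 11110010 → 4-byte char #3 = F2 BC 81 A9.
Offset 12: leading byte 0xF0 = 11110000 → 4-byte char #4 = F0 9F 9B 83.
Offset 16: leading byte 0xF0 = 11110000 → 4-byte char #5 = F0 9F 98 B6.
Offset 20: leading byte 0xF1 = 11110001 → 4-byte char #6 = F1 8F 9B 95.
Offset 24: leading byte 0xF3 = 11110011 → 4-byte char #7 = F3 97 A8 8F.
Offset 28: leading byte 0xEF = 11101111 → 3-byte char #8 = EF 87 AA.
Leading byte 0xEF = 11101111 matches 1110xxxx → 3-byte sequence.
Byte 1: 0xEF = 11101111, payload 1111 (4 bits).
Byte 2: 0x87 = 10000111 (10xxxxxx ✓), payload 000111.
Byte 3: 0xAA = 10101010 (10xxxxxx ✓), payload 101010.
Concatenate: 1111000111101010 = 0xF1EA (16 bits → U+F1EA).

U+F1EA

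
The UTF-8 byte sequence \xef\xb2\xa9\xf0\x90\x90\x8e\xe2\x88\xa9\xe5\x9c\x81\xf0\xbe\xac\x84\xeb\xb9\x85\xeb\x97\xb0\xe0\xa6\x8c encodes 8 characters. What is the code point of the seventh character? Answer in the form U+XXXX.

Offset 0: leading byte 0xEF = 11101111 → 3-byte char #1 = EF B2 A9.
Offset 3: leading byte 0xF0 = 11110000 → 4-byte char #2 = F0 90 90 8E.
Offset 7: leading byte 0xE2 = 11100010 → 3-byte char #3 = E2 88 A9.
Offset 10: leading byte 0xE5 = 11100101 → 3-byte char #4 = E5 9C 81.
Offset 13: leading byte 0xF0 = 11110000 → 4-byte char #5 = F0 BE AC 84.
Offset 17: leading byte 0xEB = 11101011 → 3-byte char #6 = EB B9 85.
Offset 20: leading byte 0xEB = 11101011 → 3-byte char #7 = EB 97 B0.
Leading byte 0xEB = 11101011 matches 1110xxxx → 3-byte sequence.
Byte 1: 0xEB = 11101011, payload 1011 (4 bits).
Byte 2: 0x97 = 10010111 (10xxxxxx ✓), payload 010111.
Byte 3: 0xB0 = 10110000 (10xxxxxx ✓), payload 110000.
Concatenate: 1011010111110000 = 0xB5F0 (16 bits → U+B5F0).

U+B5F0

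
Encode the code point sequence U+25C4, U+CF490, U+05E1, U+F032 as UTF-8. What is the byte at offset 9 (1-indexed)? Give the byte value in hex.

1-indexed offset 9 is 0-indexed offset 8.
U+25C4 → 3-byte form E2 97 84 at offsets 0–2.
U+CF490 → 4-byte form F3 8F 92 90 at offsets 3–6.
U+05E1 → 2-byte form D7 A1 at offsets 7–8.
Offset 8 falls in char 3's range; it's byte 2 of D7 A1 = 0xA1.

0xA1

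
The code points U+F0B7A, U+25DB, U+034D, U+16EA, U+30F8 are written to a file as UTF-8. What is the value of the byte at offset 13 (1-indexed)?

1-indexed offset 13 is 0-indexed offset 12.
U+F0B7A → 4-byte form F3 B0 AD BA at offsets 0–3.
U+25DB → 3-byte form E2 97 9B at offsets 4–6.
U+034D → 2-byte form CD 8D at offsets 7–8.
U+16EA → 3-byte form E1 9B AA at offsets 9–11.
U+30F8 → 3-byte form E3 83 B8 at offsets 12–14.
Offset 12 falls in char 5's range; it's byte 1 of E3 83 B8 = 0xE3.

0xE3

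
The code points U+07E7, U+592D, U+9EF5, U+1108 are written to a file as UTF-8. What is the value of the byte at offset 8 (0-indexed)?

0xE1

U+07E7 → 2-byte form DF A7 at offsets 0–1.
U+592D → 3-byte form E5 A4 AD at offsets 2–4.
U+9EF5 → 3-byte form E9 BB B5 at offsets 5–7.
U+1108 → 3-byte form E1 84 88 at offsets 8–10.
Offset 8 falls in char 4's range; it's byte 1 of E1 84 88 = 0xE1.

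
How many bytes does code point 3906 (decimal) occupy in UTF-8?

U+0F42 = 0xF42. UTF-8 uses 1 byte below 0x80, 2 below 0x800, 3 below 0x10000, 4 up to 0x10FFFF. 0xF42 is in U+0800–U+FFFF → 3 bytes.

3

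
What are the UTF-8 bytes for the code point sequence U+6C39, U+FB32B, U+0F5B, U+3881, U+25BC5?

U+6C39: 3-byte form → E6 B0 B9.
U+FB32B: 4-byte form → F3 BB 8C AB.
U+0F5B: 3-byte form → E0 BD 9B.
U+3881: 3-byte form → E3 A2 81.
U+25BC5: 4-byte form → F0 A5 AF 85.
Concatenated (17 bytes): E6 B0 B9 F3 BB 8C AB E0 BD 9B E3 A2 81 F0 A5 AF 85.

E6 B0 B9 F3 BB 8C AB E0 BD 9B E3 A2 81 F0 A5 AF 85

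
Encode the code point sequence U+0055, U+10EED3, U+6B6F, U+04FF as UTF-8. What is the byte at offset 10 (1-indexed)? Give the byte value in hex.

0xBF

1-indexed offset 10 is 0-indexed offset 9.
U+0055 → 1-byte form 55 at offsets 0–0.
U+10EED3 → 4-byte form F4 8E BB 93 at offsets 1–4.
U+6B6F → 3-byte form E6 AD AF at offsets 5–7.
U+04FF → 2-byte form D3 BF at offsets 8–9.
Offset 9 falls in char 4's range; it's byte 2 of D3 BF = 0xBF.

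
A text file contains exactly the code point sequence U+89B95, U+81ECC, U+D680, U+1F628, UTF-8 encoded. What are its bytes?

U+89B95: 4-byte form → F2 89 AE 95.
U+81ECC: 4-byte form → F2 81 BB 8C.
U+D680: 3-byte form → ED 9A 80.
U+1F628: 4-byte form → F0 9F 98 A8.
Concatenated (15 bytes): F2 89 AE 95 F2 81 BB 8C ED 9A 80 F0 9F 98 A8.

F2 89 AE 95 F2 81 BB 8C ED 9A 80 F0 9F 98 A8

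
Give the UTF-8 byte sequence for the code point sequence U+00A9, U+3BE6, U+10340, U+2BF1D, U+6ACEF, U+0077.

C2 A9 E3 AF A6 F0 90 8D 80 F0 AB BC 9D F1 AA B3 AF 77

U+00A9: 2-byte form → C2 A9.
U+3BE6: 3-byte form → E3 AF A6.
U+10340: 4-byte form → F0 90 8D 80.
U+2BF1D: 4-byte form → F0 AB BC 9D.
U+6ACEF: 4-byte form → F1 AA B3 AF.
U+0077: 1-byte form → 77.
Concatenated (18 bytes): C2 A9 E3 AF A6 F0 90 8D 80 F0 AB BC 9D F1 AA B3 AF 77.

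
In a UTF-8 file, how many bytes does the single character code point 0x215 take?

U+0215 = 0x215. UTF-8 uses 1 byte below 0x80, 2 below 0x800, 3 below 0x10000, 4 up to 0x10FFFF. 0x215 is in U+0080–U+07FF → 2 bytes.

2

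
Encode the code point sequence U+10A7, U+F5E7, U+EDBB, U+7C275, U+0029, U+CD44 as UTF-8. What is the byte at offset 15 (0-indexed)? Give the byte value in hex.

U+10A7 → 3-byte form E1 82 A7 at offsets 0–2.
U+F5E7 → 3-byte form EF 97 A7 at offsets 3–5.
U+EDBB → 3-byte form EE B6 BB at offsets 6–8.
U+7C275 → 4-byte form F1 BC 89 B5 at offsets 9–12.
U+0029 → 1-byte form 29 at offsets 13–13.
U+CD44 → 3-byte form EC B5 84 at offsets 14–16.
Offset 15 falls in char 6's range; it's byte 2 of EC B5 84 = 0xB5.

0xB5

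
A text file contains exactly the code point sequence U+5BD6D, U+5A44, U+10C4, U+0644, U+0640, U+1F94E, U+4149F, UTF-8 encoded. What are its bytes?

U+5BD6D: 4-byte form → F1 9B B5 AD.
U+5A44: 3-byte form → E5 A9 84.
U+10C4: 3-byte form → E1 83 84.
U+0644: 2-byte form → D9 84.
U+0640: 2-byte form → D9 80.
U+1F94E: 4-byte form → F0 9F A5 8E.
U+4149F: 4-byte form → F1 81 92 9F.
Concatenated (22 bytes): F1 9B B5 AD E5 A9 84 E1 83 84 D9 84 D9 80 F0 9F A5 8E F1 81 92 9F.

F1 9B B5 AD E5 A9 84 E1 83 84 D9 84 D9 80 F0 9F A5 8E F1 81 92 9F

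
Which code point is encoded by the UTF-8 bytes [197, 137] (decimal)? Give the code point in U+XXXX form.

U+0149

Leading byte 0xC5 = 11000101 matches 110xxxxx → 2-byte sequence.
Byte 1: 0xC5 = 11000101, payload 00101 (5 bits).
Byte 2: 0x89 = 10001001 (10xxxxxx ✓), payload 001001.
Concatenate: 00101001001 = 0x149 (11 bits → U+0149).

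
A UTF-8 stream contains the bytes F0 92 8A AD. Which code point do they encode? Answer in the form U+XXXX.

Leading byte 0xF0 = 11110000 matches 11110xxx → 4-byte sequence.
Byte 1: 0xF0 = 11110000, payload 000 (3 bits).
Byte 2: 0x92 = 10010010 (10xxxxxx ✓), payload 010010.
Byte 3: 0x8A = 10001010 (10xxxxxx ✓), payload 001010.
Byte 4: 0xAD = 10101101 (10xxxxxx ✓), payload 101101.
Concatenate: 000010010001010101101 = 0x122AD (21 bits → U+122AD).

U+122AD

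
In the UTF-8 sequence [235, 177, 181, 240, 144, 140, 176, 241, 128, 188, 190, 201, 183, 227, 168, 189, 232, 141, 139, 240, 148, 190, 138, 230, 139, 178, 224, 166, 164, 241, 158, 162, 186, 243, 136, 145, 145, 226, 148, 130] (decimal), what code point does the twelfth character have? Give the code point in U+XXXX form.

Offset 0: leading byte 0xEB = 11101011 → 3-byte char #1 = EB B1 B5.
Offset 3: leading byte 0xF0 = 11110000 → 4-byte char #2 = F0 90 8C B0.
Offset 7: leading byte 0xF1 = 11110001 → 4-byte char #3 = F1 80 BC BE.
Offset 11: leading byte 0xC9 = 11001001 → 2-byte char #4 = C9 B7.
Offset 13: leading byte 0xE3 = 11100011 → 3-byte char #5 = E3 A8 BD.
Offset 16: leading byte 0xE8 = 11101000 → 3-byte char #6 = E8 8D 8B.
Offset 19: leading byte 0xF0 = 11110000 → 4-byte char #7 = F0 94 BE 8A.
Offset 23: leading byte 0xE6 = 11100110 → 3-byte char #8 = E6 8B B2.
Offset 26: leading byte 0xE0 = 11100000 → 3-byte char #9 = E0 A6 A4.
Offset 29: leading byte 0xF1 = 11110001 → 4-byte char #10 = F1 9E A2 BA.
Offset 33: leading byte 0xF3 = 11110011 → 4-byte char #11 = F3 88 91 91.
Offset 37: leading byte 0xE2 = 11100010 → 3-byte char #12 = E2 94 82.
Leading byte 0xE2 = 11100010 matches 1110xxxx → 3-byte sequence.
Byte 1: 0xE2 = 11100010, payload 0010 (4 bits).
Byte 2: 0x94 = 10010100 (10xxxxxx ✓), payload 010100.
Byte 3: 0x82 = 10000010 (10xxxxxx ✓), payload 000010.
Concatenate: 0010010100000010 = 0x2502 (16 bits → U+2502).

U+2502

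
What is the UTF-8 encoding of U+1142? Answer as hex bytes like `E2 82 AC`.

E1 85 82

U+1142 = 0x1142 = 4418 decimal. In range U+0800–U+FFFF → 3-byte form: 1110xxxx 10xxxxxx 10xxxxxx.
Binary (16 bits): 0001000101000010.
Split 4+6+6: 0001 | 000101 | 000010.
Byte 1: 11100001 = 0xE1.
Byte 2: 10000101 = 0x85.
Byte 3: 10000010 = 0x82.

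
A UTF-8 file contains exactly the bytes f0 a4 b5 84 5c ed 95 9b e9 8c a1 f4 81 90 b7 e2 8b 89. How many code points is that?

6

Byte at offset 0: 0xF0 = 11110000 → 4-byte char (#1). Advance 4.
Byte at offset 4: 0x5C = 01011100 → 1-byte char (#2). Advance 1.
Byte at offset 5: 0xED = 11101101 → 3-byte char (#3). Advance 3.
Byte at offset 8: 0xE9 = 11101001 → 3-byte char (#4). Advance 3.
Byte at offset 11: 0xF4 = 11110100 → 4-byte char (#5). Advance 4.
Byte at offset 15: 0xE2 = 11100010 → 3-byte char (#6). Advance 3.
Reached end at offset 18 after 6 code points.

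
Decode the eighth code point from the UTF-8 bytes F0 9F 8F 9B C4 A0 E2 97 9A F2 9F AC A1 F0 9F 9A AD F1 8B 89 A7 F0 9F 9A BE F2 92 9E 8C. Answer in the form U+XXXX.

Offset 0: leading byte 0xF0 = 11110000 → 4-byte char #1 = F0 9F 8F 9B.
Offset 4: leading byte 0xC4 = 11000100 → 2-byte char #2 = C4 A0.
Offset 6: leading byte 0xE2 = 11100010 → 3-byte char #3 = E2 97 9A.
Offset 9: leading byte 0xF2 = 11110010 → 4-byte char #4 = F2 9F AC A1.
Offset 13: leading byte 0xF0 = 11110000 → 4-byte char #5 = F0 9F 9A AD.
Offset 17: leading byte 0xF1 = 11110001 → 4-byte char #6 = F1 8B 89 A7.
Offset 21: leading byte 0xF0 = 11110000 → 4-byte char #7 = F0 9F 9A BE.
Offset 25: leading byte 0xF2 = 11110010 → 4-byte char #8 = F2 92 9E 8C.
Leading byte 0xF2 = 11110010 matches 11110xxx → 4-byte sequence.
Byte 1: 0xF2 = 11110010, payload 010 (3 bits).
Byte 2: 0x92 = 10010010 (10xxxxxx ✓), payload 010010.
Byte 3: 0x9E = 10011110 (10xxxxxx ✓), payload 011110.
Byte 4: 0x8C = 10001100 (10xxxxxx ✓), payload 001100.
Concatenate: 010010010011110001100 = 0x9278C (21 bits → U+9278C).

U+9278C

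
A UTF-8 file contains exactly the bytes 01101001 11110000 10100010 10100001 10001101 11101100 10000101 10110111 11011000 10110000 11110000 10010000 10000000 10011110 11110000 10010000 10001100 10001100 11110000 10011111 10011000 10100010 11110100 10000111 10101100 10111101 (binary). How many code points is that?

Byte at offset 0: 0x69 = 01101001 → 1-byte char (#1). Advance 1.
Byte at offset 1: 0xF0 = 11110000 → 4-byte char (#2). Advance 4.
Byte at offset 5: 0xEC = 11101100 → 3-byte char (#3). Advance 3.
Byte at offset 8: 0xD8 = 11011000 → 2-byte char (#4). Advance 2.
Byte at offset 10: 0xF0 = 11110000 → 4-byte char (#5). Advance 4.
Byte at offset 14: 0xF0 = 11110000 → 4-byte char (#6). Advance 4.
Byte at offset 18: 0xF0 = 11110000 → 4-byte char (#7). Advance 4.
Byte at offset 22: 0xF4 = 11110100 → 4-byte char (#8). Advance 4.
Reached end at offset 26 after 8 code points.

8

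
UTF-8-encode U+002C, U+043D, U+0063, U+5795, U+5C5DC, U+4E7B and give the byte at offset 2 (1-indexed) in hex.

1-indexed offset 2 is 0-indexed offset 1.
U+002C → 1-byte form 2C at offsets 0–0.
U+043D → 2-byte form D0 BD at offsets 1–2.
Offset 1 falls in char 2's range; it's byte 1 of D0 BD = 0xD0.

0xD0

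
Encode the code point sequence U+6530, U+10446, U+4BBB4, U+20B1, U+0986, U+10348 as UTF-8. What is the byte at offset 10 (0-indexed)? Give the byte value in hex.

0xB4

U+6530 → 3-byte form E6 94 B0 at offsets 0–2.
U+10446 → 4-byte form F0 90 91 86 at offsets 3–6.
U+4BBB4 → 4-byte form F1 8B AE B4 at offsets 7–10.
Offset 10 falls in char 3's range; it's byte 4 of F1 8B AE B4 = 0xB4.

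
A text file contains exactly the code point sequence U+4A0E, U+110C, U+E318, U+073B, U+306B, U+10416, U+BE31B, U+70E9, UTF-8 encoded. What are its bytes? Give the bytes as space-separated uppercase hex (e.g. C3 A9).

E4 A8 8E E1 84 8C EE 8C 98 DC BB E3 81 AB F0 90 90 96 F2 BE 8C 9B E7 83 A9

U+4A0E: 3-byte form → E4 A8 8E.
U+110C: 3-byte form → E1 84 8C.
U+E318: 3-byte form → EE 8C 98.
U+073B: 2-byte form → DC BB.
U+306B: 3-byte form → E3 81 AB.
U+10416: 4-byte form → F0 90 90 96.
U+BE31B: 4-byte form → F2 BE 8C 9B.
U+70E9: 3-byte form → E7 83 A9.
Concatenated (25 bytes): E4 A8 8E E1 84 8C EE 8C 98 DC BB E3 81 AB F0 90 90 96 F2 BE 8C 9B E7 83 A9.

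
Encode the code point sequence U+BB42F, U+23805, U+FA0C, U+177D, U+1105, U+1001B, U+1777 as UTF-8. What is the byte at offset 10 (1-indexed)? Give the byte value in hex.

0xA8

1-indexed offset 10 is 0-indexed offset 9.
U+BB42F → 4-byte form F2 BB 90 AF at offsets 0–3.
U+23805 → 4-byte form F0 A3 A0 85 at offsets 4–7.
U+FA0C → 3-byte form EF A8 8C at offsets 8–10.
Offset 9 falls in char 3's range; it's byte 2 of EF A8 8C = 0xA8.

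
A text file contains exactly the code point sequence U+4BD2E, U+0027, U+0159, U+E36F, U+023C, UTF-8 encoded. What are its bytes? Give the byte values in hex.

F1 8B B4 AE 27 C5 99 EE 8D AF C8 BC

U+4BD2E: 4-byte form → F1 8B B4 AE.
U+0027: 1-byte form → 27.
U+0159: 2-byte form → C5 99.
U+E36F: 3-byte form → EE 8D AF.
U+023C: 2-byte form → C8 BC.
Concatenated (12 bytes): F1 8B B4 AE 27 C5 99 EE 8D AF C8 BC.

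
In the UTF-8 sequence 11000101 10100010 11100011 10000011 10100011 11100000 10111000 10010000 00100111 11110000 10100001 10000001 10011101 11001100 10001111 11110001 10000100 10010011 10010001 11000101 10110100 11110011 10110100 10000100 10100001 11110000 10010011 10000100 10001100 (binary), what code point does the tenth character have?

U+1310C

Offset 0: leading byte 0xC5 = 11000101 → 2-byte char #1 = C5 A2.
Offset 2: leading byte 0xE3 = 11100011 → 3-byte char #2 = E3 83 A3.
Offset 5: leading byte 0xE0 = 11100000 → 3-byte char #3 = E0 B8 90.
Offset 8: leading byte 0x27 = 00100111 → 1-byte char #4 = 27.
Offset 9: leading byte 0xF0 = 11110000 → 4-byte char #5 = F0 A1 81 9D.
Offset 13: leading byte 0xCC = 11001100 → 2-byte char #6 = CC 8F.
Offset 15: leading byte 0xF1 = 11110001 → 4-byte char #7 = F1 84 93 91.
Offset 19: leading byte 0xC5 = 11000101 → 2-byte char #8 = C5 B4.
Offset 21: leading byte 0xF3 = 11110011 → 4-byte char #9 = F3 B4 84 A1.
Offset 25: leading byte 0xF0 = 11110000 → 4-byte char #10 = F0 93 84 8C.
Leading byte 0xF0 = 11110000 matches 11110xxx → 4-byte sequence.
Byte 1: 0xF0 = 11110000, payload 000 (3 bits).
Byte 2: 0x93 = 10010011 (10xxxxxx ✓), payload 010011.
Byte 3: 0x84 = 10000100 (10xxxxxx ✓), payload 000100.
Byte 4: 0x8C = 10001100 (10xxxxxx ✓), payload 001100.
Concatenate: 000010011000100001100 = 0x1310C (21 bits → U+1310C).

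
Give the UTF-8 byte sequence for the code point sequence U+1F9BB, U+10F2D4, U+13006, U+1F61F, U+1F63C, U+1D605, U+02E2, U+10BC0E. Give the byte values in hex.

U+1F9BB: 4-byte form → F0 9F A6 BB.
U+10F2D4: 4-byte form → F4 8F 8B 94.
U+13006: 4-byte form → F0 93 80 86.
U+1F61F: 4-byte form → F0 9F 98 9F.
U+1F63C: 4-byte form → F0 9F 98 BC.
U+1D605: 4-byte form → F0 9D 98 85.
U+02E2: 2-byte form → CB A2.
U+10BC0E: 4-byte form → F4 8B B0 8E.
Concatenated (30 bytes): F0 9F A6 BB F4 8F 8B 94 F0 93 80 86 F0 9F 98 9F F0 9F 98 BC F0 9D 98 85 CB A2 F4 8B B0 8E.

F0 9F A6 BB F4 8F 8B 94 F0 93 80 86 F0 9F 98 9F F0 9F 98 BC F0 9D 98 85 CB A2 F4 8B B0 8E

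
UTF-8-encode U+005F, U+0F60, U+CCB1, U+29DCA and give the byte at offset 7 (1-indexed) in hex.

0xB1

1-indexed offset 7 is 0-indexed offset 6.
U+005F → 1-byte form 5F at offsets 0–0.
U+0F60 → 3-byte form E0 BD A0 at offsets 1–3.
U+CCB1 → 3-byte form EC B2 B1 at offsets 4–6.
Offset 6 falls in char 3's range; it's byte 3 of EC B2 B1 = 0xB1.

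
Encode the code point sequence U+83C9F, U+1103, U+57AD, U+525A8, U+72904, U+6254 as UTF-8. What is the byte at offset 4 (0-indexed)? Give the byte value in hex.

0xE1

U+83C9F → 4-byte form F2 83 B2 9F at offsets 0–3.
U+1103 → 3-byte form E1 84 83 at offsets 4–6.
Offset 4 falls in char 2's range; it's byte 1 of E1 84 83 = 0xE1.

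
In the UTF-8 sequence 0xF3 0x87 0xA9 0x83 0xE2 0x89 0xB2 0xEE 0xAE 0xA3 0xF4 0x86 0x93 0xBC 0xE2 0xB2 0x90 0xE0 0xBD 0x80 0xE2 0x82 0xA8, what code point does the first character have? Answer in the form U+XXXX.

Offset 0: leading byte 0xF3 = 11110011 → 4-byte char #1 = F3 87 A9 83.
Leading byte 0xF3 = 11110011 matches 11110xxx → 4-byte sequence.
Byte 1: 0xF3 = 11110011, payload 011 (3 bits).
Byte 2: 0x87 = 10000111 (10xxxxxx ✓), payload 000111.
Byte 3: 0xA9 = 10101001 (10xxxxxx ✓), payload 101001.
Byte 4: 0x83 = 10000011 (10xxxxxx ✓), payload 000011.
Concatenate: 011000111101001000011 = 0xC7A43 (21 bits → U+C7A43).

U+C7A43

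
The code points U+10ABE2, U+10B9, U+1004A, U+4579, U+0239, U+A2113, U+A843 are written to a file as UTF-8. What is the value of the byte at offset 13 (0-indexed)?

U+10ABE2 → 4-byte form F4 8A AF A2 at offsets 0–3.
U+10B9 → 3-byte form E1 82 B9 at offsets 4–6.
U+1004A → 4-byte form F0 90 81 8A at offsets 7–10.
U+4579 → 3-byte form E4 95 B9 at offsets 11–13.
Offset 13 falls in char 4's range; it's byte 3 of E4 95 B9 = 0xB9.

0xB9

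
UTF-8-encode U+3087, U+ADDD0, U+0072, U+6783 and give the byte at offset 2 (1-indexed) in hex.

1-indexed offset 2 is 0-indexed offset 1.
U+3087 → 3-byte form E3 82 87 at offsets 0–2.
Offset 1 falls in char 1's range; it's byte 2 of E3 82 87 = 0x82.

0x82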